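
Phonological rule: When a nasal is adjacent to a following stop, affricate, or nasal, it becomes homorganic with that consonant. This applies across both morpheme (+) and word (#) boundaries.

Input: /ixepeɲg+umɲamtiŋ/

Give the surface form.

/ɲ/ before /g/ (velar) → [ŋ]
/m/ before /ɲ/ (palatal) → [ɲ]
/m/ before /t/ (alveolar) → [n]

[ixepeŋg+uɲɲantiŋ]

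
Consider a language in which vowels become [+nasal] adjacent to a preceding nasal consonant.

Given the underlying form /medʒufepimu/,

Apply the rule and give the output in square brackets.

/e/ after nasal /m/ → [ẽ]
/u/ after nasal /m/ → [ũ]

[mẽdʒufepimũ]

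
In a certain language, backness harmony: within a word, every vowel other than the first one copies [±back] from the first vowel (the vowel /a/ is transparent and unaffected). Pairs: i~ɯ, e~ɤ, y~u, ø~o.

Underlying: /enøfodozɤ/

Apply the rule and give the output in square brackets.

/o/ harmonizes with /e/ ([-back]) → [ø]
/o/ harmonizes with /e/ ([-back]) → [ø]
/ɤ/ harmonizes with /e/ ([-back]) → [e]

[enøfødøze]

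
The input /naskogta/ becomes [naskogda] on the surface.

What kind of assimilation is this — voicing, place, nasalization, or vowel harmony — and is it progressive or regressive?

voicing assimilation, progressive

/t/→[d].
Each target copies a feature from the preceding segment, so the direction is progressive.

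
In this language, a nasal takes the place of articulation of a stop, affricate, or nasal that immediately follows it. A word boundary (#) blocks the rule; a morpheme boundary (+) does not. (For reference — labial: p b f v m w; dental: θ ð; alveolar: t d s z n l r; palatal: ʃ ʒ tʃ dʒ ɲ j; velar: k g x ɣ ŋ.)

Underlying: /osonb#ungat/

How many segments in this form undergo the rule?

2

/n/ before /b/ (labial) → [m]
/n/ before /g/ (velar) → [ŋ]
2 segments change.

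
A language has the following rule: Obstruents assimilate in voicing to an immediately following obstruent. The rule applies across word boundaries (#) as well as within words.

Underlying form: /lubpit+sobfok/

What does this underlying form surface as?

/b/ before /p/ (voiceless) → [p]
/b/ before /f/ (voiceless) → [p]

[luppit+sopfok]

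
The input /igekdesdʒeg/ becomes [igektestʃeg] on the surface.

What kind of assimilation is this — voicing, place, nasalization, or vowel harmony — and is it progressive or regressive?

/d/→[t] /dʒ/→[tʃ].
Each target copies a feature from the preceding segment, so the direction is progressive.

voicing assimilation, progressive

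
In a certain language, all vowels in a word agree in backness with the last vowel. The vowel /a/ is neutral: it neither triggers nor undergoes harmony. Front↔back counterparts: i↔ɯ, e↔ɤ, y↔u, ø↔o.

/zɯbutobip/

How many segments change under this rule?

/ɯ/ harmonizes with /i/ ([-back]) → [i]
/u/ harmonizes with /i/ ([-back]) → [y]
/o/ harmonizes with /i/ ([-back]) → [ø]
3 segments change.

3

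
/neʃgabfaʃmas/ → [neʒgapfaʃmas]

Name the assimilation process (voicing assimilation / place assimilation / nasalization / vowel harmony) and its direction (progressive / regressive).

voicing assimilation, regressive

/ʃ/→[ʒ] /b/→[p].
Each target copies a feature from the following segment, so the direction is regressive.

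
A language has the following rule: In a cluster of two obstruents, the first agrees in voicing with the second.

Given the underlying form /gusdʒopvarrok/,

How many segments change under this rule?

2

/s/ before /dʒ/ (voiced) → [z]
/p/ before /v/ (voiced) → [b]
2 segments change.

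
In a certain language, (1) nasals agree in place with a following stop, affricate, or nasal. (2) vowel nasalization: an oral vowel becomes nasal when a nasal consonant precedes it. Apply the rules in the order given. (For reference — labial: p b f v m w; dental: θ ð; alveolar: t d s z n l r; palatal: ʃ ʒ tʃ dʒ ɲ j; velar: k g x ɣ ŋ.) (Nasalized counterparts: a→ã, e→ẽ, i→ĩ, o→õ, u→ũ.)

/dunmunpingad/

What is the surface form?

Rule 1: /n/ before /m/ (labial) → [m]
Rule 1: /n/ before /p/ (labial) → [m]
Rule 1: /n/ before /g/ (velar) → [ŋ]
After rule 1: dummumpiŋgad
Rule 2: /u/ after nasal /m/ → [ũ]

[dummũmpiŋgad]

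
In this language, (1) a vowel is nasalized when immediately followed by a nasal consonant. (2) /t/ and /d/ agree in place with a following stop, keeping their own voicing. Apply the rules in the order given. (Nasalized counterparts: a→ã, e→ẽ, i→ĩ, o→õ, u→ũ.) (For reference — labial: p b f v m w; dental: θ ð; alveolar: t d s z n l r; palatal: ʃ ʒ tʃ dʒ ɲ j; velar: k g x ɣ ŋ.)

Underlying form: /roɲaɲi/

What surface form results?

Rule 1: /o/ before nasal /ɲ/ → [õ]
Rule 1: /a/ before nasal /ɲ/ → [ã]
After rule 1: rõɲãɲi
Rule 2: no segment meets the rule's conditions; no change.

[rõɲãɲi]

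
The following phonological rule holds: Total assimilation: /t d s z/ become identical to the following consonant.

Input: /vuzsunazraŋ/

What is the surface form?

[vussunarraŋ]

/z/ before /s/ → [s] (total assimilation)
/z/ before /r/ → [r] (total assimilation)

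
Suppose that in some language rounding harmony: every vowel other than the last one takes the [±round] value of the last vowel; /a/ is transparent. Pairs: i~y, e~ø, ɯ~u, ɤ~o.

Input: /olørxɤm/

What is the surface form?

/o/ harmonizes with /ɤ/ ([-round]) → [ɤ]
/ø/ harmonizes with /ɤ/ ([-round]) → [e]

[ɤlerxɤm]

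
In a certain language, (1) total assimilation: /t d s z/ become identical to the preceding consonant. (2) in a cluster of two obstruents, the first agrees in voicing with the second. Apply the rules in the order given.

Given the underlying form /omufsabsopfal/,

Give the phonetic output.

[omuffabbopfal]

Rule 1: /s/ after /f/ → [f] (total assimilation)
Rule 1: /s/ after /b/ → [b] (total assimilation)
After rule 1: omuffabbopfal
Rule 2: no segment meets the rule's conditions; no change.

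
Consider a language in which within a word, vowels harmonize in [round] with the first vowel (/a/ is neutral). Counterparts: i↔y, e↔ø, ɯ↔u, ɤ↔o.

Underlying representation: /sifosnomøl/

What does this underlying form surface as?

[sifɤsnɤmel]

/o/ harmonizes with /i/ ([-round]) → [ɤ]
/o/ harmonizes with /i/ ([-round]) → [ɤ]
/ø/ harmonizes with /i/ ([-round]) → [e]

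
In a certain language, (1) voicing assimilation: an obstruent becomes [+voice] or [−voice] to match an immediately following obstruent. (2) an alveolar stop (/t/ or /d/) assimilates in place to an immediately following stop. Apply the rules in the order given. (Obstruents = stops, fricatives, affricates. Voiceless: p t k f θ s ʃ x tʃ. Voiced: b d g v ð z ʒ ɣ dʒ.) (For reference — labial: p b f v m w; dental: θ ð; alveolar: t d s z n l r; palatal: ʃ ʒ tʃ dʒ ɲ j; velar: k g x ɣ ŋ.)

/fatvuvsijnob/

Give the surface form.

Rule 1: /t/ before /v/ (voiced) → [d]
Rule 1: /v/ before /s/ (voiceless) → [f]
After rule 1: fadvufsijnob
Rule 2: no segment meets the rule's conditions; no change.

[fadvufsijnob]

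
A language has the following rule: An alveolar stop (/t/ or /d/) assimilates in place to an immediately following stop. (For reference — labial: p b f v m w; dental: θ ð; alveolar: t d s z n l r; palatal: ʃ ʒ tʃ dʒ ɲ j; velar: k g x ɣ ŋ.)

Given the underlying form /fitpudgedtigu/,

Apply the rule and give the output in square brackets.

[fippuggedtigu]

/t/ before /p/ (labial) → [p]
/d/ before /g/ (velar) → [g]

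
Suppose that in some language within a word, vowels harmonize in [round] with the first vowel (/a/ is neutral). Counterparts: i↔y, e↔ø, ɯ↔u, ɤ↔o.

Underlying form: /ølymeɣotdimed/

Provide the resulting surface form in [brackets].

[ølymøɣotdymød]

/e/ harmonizes with /ø/ ([+round]) → [ø]
/i/ harmonizes with /ø/ ([+round]) → [y]
/e/ harmonizes with /ø/ ([+round]) → [ø]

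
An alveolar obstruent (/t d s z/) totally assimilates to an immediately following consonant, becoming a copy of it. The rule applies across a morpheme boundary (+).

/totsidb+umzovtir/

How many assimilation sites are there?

/t/ before /s/ → [s] (total assimilation)
/d/ before /b/ → [b] (total assimilation)
2 segments change.

2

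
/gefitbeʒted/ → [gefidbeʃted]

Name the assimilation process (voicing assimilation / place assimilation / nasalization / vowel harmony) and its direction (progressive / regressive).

voicing assimilation, regressive

/t/→[d] /ʒ/→[ʃ].
Each target copies a feature from the following segment, so the direction is regressive.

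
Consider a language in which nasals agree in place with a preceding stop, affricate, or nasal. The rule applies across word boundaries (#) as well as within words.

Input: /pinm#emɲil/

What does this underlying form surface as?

[pinn#emmil]

/m/ after /n/ (alveolar) → [n]
/ɲ/ after /m/ (labial) → [m]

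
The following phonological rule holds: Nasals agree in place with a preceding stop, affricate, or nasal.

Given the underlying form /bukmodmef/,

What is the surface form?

[bukŋodnef]

/m/ after /k/ (velar) → [ŋ]
/m/ after /d/ (alveolar) → [n]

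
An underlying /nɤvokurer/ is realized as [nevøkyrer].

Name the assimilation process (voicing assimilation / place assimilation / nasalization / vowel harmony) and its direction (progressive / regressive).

vowel harmony, regressive

/ɤ/→[e] /o/→[ø] /u/→[y].
Vowels agree with the last vowel, so the harmony is regressive.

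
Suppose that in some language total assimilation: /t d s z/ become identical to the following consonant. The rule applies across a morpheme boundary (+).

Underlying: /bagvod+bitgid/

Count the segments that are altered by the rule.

/d/ before /b/ → [b] (total assimilation)
/t/ before /g/ → [g] (total assimilation)
2 segments change.

2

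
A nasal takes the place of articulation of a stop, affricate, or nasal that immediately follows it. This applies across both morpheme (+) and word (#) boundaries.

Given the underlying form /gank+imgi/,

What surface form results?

[gaŋk+iŋgi]

/n/ before /k/ (velar) → [ŋ]
/m/ before /g/ (velar) → [ŋ]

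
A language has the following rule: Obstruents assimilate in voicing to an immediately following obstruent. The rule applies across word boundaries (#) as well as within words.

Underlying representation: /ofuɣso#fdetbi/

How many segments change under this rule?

3

/ɣ/ before /s/ (voiceless) → [x]
/f/ before /d/ (voiced) → [v]
/t/ before /b/ (voiced) → [d]
3 segments change.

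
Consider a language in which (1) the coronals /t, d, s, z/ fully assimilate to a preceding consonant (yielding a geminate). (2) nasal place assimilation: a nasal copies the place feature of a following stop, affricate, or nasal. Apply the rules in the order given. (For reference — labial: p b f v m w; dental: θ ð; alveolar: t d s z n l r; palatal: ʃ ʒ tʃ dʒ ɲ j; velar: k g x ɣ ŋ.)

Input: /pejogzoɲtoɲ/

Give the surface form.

[pejoggoɲɲoɲ]

Rule 1: /z/ after /g/ → [g] (total assimilation)
Rule 1: /t/ after /ɲ/ → [ɲ] (total assimilation)
After rule 1: pejoggoɲɲoɲ
Rule 2: no segment meets the rule's conditions; no change.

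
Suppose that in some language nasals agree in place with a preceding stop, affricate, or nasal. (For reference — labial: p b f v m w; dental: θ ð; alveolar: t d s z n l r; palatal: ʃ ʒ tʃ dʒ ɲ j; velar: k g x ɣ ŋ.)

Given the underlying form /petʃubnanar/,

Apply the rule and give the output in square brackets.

/n/ after /b/ (labial) → [m]

[petʃubmanar]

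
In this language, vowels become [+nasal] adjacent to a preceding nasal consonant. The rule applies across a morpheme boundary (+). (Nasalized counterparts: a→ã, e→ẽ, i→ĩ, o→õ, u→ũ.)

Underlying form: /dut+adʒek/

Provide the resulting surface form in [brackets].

no segment meets the rule's conditions; no change.

[dut+adʒek]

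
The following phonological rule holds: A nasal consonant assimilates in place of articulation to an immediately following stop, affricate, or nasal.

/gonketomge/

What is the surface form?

/n/ before /k/ (velar) → [ŋ]
/m/ before /g/ (velar) → [ŋ]

[goŋketoŋge]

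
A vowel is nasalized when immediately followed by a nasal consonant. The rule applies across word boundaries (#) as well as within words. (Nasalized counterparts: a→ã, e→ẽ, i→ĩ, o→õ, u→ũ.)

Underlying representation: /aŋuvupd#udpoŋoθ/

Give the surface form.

[ãŋuvupd#udpõŋoθ]

/a/ before nasal /ŋ/ → [ã]
/o/ before nasal /ŋ/ → [õ]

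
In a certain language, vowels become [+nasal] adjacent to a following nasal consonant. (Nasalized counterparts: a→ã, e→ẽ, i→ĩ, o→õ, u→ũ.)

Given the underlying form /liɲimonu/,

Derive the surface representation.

/i/ before nasal /ɲ/ → [ĩ]
/i/ before nasal /m/ → [ĩ]
/o/ before nasal /n/ → [õ]

[lĩɲĩmõnu]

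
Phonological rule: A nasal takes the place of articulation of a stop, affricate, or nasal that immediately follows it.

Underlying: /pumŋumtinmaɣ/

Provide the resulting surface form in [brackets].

[puŋŋuntimmaɣ]

/m/ before /ŋ/ (velar) → [ŋ]
/m/ before /t/ (alveolar) → [n]
/n/ before /m/ (labial) → [m]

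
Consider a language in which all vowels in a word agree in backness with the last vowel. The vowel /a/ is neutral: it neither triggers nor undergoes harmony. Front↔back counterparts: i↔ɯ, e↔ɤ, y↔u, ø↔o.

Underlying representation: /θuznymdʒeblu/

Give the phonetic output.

/y/ harmonizes with /u/ ([+back]) → [u]
/e/ harmonizes with /u/ ([+back]) → [ɤ]

[θuznumdʒɤblu]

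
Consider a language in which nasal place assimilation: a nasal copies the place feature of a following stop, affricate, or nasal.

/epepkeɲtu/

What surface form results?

[epepkentu]

/ɲ/ before /t/ (alveolar) → [n]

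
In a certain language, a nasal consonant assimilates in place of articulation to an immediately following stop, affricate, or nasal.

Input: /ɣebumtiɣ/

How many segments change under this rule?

1

/m/ before /t/ (alveolar) → [n]
1 segment changes.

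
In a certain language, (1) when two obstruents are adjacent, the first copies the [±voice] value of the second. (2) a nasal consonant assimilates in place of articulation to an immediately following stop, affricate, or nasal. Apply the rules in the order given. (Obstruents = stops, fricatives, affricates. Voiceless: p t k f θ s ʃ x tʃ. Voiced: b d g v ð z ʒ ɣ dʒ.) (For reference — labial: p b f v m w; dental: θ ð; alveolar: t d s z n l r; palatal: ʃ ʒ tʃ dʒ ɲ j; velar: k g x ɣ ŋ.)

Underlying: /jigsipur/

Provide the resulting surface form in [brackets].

Rule 1: /g/ before /s/ (voiceless) → [k]
After rule 1: jiksipur
Rule 2: no segment meets the rule's conditions; no change.

[jiksipur]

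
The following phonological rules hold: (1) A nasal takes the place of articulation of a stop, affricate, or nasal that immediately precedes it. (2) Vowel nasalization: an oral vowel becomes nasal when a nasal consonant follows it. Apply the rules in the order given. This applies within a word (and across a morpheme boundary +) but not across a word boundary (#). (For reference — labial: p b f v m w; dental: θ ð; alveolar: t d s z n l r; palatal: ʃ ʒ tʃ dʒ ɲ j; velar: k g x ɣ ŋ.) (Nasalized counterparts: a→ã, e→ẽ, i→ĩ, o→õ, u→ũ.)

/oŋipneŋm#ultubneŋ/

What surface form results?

Rule 1: /n/ after /p/ (labial) → [m]
Rule 1: /m/ after /ŋ/ (velar) → [ŋ]
Rule 1: /n/ after /b/ (labial) → [m]
After rule 1: oŋipmeŋŋ#ultubmeŋ
Rule 2: /o/ before nasal /ŋ/ → [õ]
Rule 2: /e/ before nasal /ŋ/ → [ẽ]
Rule 2: /e/ before nasal /ŋ/ → [ẽ]

[õŋipmẽŋŋ#ultubmẽŋ]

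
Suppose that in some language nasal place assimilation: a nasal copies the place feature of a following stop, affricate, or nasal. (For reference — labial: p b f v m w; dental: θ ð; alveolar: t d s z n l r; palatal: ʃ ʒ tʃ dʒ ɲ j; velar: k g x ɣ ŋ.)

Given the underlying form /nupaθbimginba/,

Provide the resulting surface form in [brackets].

/m/ before /g/ (velar) → [ŋ]
/n/ before /b/ (labial) → [m]

[nupaθbiŋgimba]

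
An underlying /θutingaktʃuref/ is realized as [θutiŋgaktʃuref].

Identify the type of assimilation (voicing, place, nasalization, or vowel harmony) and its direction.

/n/→[ŋ].
Each target copies a feature from the following segment, so the direction is regressive.

place assimilation, regressive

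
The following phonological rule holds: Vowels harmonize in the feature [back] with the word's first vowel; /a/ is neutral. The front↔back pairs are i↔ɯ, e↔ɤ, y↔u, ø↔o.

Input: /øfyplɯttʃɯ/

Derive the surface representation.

[øfyplittʃi]

/ɯ/ harmonizes with /ø/ ([-back]) → [i]
/ɯ/ harmonizes with /ø/ ([-back]) → [i]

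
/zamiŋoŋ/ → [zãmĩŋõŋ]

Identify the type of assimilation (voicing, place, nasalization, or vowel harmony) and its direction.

nasalization, regressive

/a/→[ã] /i/→[ĩ] /o/→[õ].
Each target copies a feature from the following segment, so the direction is regressive.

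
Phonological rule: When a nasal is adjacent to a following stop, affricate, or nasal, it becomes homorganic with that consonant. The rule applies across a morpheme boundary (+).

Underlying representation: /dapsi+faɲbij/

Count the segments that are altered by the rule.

/ɲ/ before /b/ (labial) → [m]
1 segment changes.

1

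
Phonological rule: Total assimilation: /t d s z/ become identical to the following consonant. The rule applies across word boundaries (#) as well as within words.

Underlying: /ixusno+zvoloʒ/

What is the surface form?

[ixunno+vvoloʒ]

/s/ before /n/ → [n] (total assimilation)
/z/ before /v/ → [v] (total assimilation)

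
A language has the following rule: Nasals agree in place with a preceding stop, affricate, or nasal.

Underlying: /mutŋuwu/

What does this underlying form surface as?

[mutnuwu]

/ŋ/ after /t/ (alveolar) → [n]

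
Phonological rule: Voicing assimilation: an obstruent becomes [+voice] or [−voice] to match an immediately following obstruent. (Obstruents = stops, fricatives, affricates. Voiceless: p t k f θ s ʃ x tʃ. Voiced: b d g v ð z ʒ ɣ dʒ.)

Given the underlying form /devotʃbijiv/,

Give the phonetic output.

/tʃ/ before /b/ (voiced) → [dʒ]

[devodʒbijiv]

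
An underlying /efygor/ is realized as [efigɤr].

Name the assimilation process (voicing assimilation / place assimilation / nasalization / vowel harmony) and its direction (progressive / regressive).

/y/→[i] /o/→[ɤ].
Vowels agree with the first vowel, so the harmony is progressive.

vowel harmony, progressive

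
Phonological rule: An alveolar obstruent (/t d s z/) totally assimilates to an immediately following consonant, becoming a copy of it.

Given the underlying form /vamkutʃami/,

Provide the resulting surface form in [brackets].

[vamkutʃami]

no segment meets the rule's conditions; no change.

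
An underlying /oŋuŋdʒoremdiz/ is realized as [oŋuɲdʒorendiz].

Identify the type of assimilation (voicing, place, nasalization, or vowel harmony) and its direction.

/ŋ/→[ɲ] /m/→[n].
Each target copies a feature from the following segment, so the direction is regressive.

place assimilation, regressive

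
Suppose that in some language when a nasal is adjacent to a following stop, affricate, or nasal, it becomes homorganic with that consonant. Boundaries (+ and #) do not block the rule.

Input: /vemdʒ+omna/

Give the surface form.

[veɲdʒ+onna]

/m/ before /dʒ/ (palatal) → [ɲ]
/m/ before /n/ (alveolar) → [n]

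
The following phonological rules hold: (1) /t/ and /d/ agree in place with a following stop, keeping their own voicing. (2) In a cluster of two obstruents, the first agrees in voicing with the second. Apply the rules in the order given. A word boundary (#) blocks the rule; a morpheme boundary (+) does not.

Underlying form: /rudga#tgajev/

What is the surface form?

[rugga#ggajev]

Rule 1: /d/ before /g/ (velar) → [g]
Rule 1: /t/ before /g/ (velar) → [k]
After rule 1: rugga#kgajev
Rule 2: /k/ before /g/ (voiced) → [g]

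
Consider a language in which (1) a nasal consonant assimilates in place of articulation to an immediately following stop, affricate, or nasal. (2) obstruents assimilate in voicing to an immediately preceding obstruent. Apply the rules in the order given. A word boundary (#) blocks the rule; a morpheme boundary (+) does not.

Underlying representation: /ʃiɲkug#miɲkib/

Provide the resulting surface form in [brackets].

[ʃiŋkug#miŋkib]

Rule 1: /ɲ/ before /k/ (velar) → [ŋ]
Rule 1: /ɲ/ before /k/ (velar) → [ŋ]
After rule 1: ʃiŋkug#miŋkib
Rule 2: no segment meets the rule's conditions; no change.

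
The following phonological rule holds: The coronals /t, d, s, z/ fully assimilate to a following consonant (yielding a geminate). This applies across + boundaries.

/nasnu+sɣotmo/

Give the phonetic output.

[nannu+ɣɣommo]

/s/ before /n/ → [n] (total assimilation)
/s/ before /ɣ/ → [ɣ] (total assimilation)
/t/ before /m/ → [m] (total assimilation)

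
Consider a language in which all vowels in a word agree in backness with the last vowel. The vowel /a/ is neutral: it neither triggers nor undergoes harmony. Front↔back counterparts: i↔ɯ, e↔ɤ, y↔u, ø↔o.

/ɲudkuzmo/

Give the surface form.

[ɲudkuzmo]

no segment meets the rule's conditions; no change.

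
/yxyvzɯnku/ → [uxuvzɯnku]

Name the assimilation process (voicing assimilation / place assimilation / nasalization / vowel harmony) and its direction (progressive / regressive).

vowel harmony, regressive

/y/→[u] /y/→[u].
Vowels agree with the last vowel, so the harmony is regressive.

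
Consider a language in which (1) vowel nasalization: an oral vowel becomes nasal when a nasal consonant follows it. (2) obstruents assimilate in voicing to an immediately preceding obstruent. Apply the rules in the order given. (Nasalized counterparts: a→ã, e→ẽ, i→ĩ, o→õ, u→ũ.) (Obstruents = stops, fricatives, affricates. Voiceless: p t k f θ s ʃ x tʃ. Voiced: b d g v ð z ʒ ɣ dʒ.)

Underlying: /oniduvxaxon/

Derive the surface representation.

Rule 1: /o/ before nasal /n/ → [õ]
Rule 1: /o/ before nasal /n/ → [õ]
After rule 1: õniduvxaxõn
Rule 2: /x/ after /v/ (voiced) → [ɣ]

[õniduvɣaxõn]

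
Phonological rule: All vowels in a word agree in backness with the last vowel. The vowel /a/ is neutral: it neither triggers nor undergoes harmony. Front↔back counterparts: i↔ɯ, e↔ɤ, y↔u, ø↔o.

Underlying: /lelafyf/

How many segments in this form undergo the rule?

0

No segment meets the rule's conditions.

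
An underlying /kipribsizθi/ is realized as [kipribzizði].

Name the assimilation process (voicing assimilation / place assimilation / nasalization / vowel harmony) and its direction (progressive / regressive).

voicing assimilation, progressive

/s/→[z] /θ/→[ð].
Each target copies a feature from the preceding segment, so the direction is progressive.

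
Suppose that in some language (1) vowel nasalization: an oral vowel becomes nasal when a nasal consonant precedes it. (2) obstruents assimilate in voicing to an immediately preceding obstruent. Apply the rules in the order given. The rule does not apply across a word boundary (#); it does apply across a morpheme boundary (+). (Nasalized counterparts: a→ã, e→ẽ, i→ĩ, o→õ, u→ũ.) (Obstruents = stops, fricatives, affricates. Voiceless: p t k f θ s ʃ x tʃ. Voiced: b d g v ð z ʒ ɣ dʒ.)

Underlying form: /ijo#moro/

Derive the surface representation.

Rule 1: /o/ after nasal /m/ → [õ]
After rule 1: ijo#mõro
Rule 2: no segment meets the rule's conditions; no change.

[ijo#mõro]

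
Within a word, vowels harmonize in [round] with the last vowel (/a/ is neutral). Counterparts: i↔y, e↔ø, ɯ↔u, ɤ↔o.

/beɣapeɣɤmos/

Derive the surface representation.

/e/ harmonizes with /o/ ([+round]) → [ø]
/e/ harmonizes with /o/ ([+round]) → [ø]
/ɤ/ harmonizes with /o/ ([+round]) → [o]

[bøɣapøɣomos]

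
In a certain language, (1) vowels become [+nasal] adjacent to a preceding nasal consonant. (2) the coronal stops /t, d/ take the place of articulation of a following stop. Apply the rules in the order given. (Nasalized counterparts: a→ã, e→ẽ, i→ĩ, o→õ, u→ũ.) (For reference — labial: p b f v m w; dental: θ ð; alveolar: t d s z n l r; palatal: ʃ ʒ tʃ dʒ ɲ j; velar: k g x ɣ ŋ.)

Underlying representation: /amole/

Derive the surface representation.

[amõle]

Rule 1: /o/ after nasal /m/ → [õ]
After rule 1: amõle
Rule 2: no segment meets the rule's conditions; no change.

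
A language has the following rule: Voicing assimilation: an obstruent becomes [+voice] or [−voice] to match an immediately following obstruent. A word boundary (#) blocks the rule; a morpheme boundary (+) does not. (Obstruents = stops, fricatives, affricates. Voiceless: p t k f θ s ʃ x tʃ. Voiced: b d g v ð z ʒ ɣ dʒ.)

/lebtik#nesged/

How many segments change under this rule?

/b/ before /t/ (voiceless) → [p]
/s/ before /g/ (voiced) → [z]
2 segments change.

2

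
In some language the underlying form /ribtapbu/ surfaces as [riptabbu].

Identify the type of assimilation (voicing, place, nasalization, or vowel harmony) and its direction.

/b/→[p] /p/→[b].
Each target copies a feature from the following segment, so the direction is regressive.

voicing assimilation, regressive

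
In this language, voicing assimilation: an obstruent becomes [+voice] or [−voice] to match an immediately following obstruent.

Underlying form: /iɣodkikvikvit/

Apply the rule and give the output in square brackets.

/d/ before /k/ (voiceless) → [t]
/k/ before /v/ (voiced) → [g]
/k/ before /v/ (voiced) → [g]

[iɣotkigvigvit]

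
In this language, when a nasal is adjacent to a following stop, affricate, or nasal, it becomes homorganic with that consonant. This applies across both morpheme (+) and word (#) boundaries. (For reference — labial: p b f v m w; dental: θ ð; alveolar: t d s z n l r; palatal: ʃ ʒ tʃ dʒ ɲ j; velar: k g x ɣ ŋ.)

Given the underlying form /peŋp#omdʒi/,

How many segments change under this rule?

/ŋ/ before /p/ (labial) → [m]
/m/ before /dʒ/ (palatal) → [ɲ]
2 segments change.

2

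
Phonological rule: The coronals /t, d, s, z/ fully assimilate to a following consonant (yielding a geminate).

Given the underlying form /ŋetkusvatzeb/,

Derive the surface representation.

/t/ before /k/ → [k] (total assimilation)
/s/ before /v/ → [v] (total assimilation)
/t/ before /z/ → [z] (total assimilation)

[ŋekkuvvazzeb]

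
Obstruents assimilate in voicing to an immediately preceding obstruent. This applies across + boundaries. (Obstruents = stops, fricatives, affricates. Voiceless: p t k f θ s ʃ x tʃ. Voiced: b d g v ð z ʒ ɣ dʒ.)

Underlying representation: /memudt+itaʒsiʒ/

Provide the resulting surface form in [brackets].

/t/ after /d/ (voiced) → [d]
/s/ after /ʒ/ (voiced) → [z]

[memudd+itaʒziʒ]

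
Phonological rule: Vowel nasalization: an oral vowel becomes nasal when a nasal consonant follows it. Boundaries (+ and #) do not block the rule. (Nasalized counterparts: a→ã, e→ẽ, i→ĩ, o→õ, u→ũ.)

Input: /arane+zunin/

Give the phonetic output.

/a/ before nasal /n/ → [ã]
/u/ before nasal /n/ → [ũ]
/i/ before nasal /n/ → [ĩ]

[arãne+zũnĩn]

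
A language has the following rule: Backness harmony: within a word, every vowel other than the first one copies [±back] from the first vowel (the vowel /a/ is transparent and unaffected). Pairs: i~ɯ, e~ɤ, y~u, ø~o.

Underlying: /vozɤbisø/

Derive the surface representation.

/i/ harmonizes with /o/ ([+back]) → [ɯ]
/ø/ harmonizes with /o/ ([+back]) → [o]

[vozɤbɯso]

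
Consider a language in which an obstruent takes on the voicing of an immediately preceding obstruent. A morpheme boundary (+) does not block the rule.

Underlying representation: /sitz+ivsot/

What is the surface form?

/z/ after /t/ (voiceless) → [s]
/s/ after /v/ (voiced) → [z]

[sits+ivzot]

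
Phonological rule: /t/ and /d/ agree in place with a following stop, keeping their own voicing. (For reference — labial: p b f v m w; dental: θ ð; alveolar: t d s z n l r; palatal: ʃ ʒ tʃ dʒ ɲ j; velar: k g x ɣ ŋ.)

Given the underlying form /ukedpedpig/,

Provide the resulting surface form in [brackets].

/d/ before /p/ (labial) → [b]
/d/ before /p/ (labial) → [b]

[ukebpebpig]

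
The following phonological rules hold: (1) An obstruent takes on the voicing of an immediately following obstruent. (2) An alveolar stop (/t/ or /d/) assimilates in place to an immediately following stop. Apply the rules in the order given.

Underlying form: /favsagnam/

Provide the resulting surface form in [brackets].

[fafsagnam]

Rule 1: /v/ before /s/ (voiceless) → [f]
After rule 1: fafsagnam
Rule 2: no segment meets the rule's conditions; no change.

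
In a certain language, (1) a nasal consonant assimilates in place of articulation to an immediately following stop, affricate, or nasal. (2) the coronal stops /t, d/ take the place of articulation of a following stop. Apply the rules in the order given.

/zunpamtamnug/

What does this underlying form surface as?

[zumpantannug]

Rule 1: /n/ before /p/ (labial) → [m]
Rule 1: /m/ before /t/ (alveolar) → [n]
Rule 1: /m/ before /n/ (alveolar) → [n]
After rule 1: zumpantannug
Rule 2: no segment meets the rule's conditions; no change.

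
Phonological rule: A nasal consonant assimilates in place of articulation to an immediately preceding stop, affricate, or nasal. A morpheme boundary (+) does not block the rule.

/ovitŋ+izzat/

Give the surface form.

[ovitn+izzat]

/ŋ/ after /t/ (alveolar) → [n]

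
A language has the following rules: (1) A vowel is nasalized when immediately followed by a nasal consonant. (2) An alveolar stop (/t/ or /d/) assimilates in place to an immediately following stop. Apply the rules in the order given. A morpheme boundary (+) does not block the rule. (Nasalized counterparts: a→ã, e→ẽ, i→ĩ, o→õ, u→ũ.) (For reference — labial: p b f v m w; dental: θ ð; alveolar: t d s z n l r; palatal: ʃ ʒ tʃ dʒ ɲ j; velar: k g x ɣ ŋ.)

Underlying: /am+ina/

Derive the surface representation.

Rule 1: /a/ before nasal /m/ → [ã]
Rule 1: /i/ before nasal /n/ → [ĩ]
After rule 1: ãm+ĩna
Rule 2: no segment meets the rule's conditions; no change.

[ãm+ĩna]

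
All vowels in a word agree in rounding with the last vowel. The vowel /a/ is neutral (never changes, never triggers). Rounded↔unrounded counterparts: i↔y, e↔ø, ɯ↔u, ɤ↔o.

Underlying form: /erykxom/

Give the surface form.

[ørykxom]

/e/ harmonizes with /o/ ([+round]) → [ø]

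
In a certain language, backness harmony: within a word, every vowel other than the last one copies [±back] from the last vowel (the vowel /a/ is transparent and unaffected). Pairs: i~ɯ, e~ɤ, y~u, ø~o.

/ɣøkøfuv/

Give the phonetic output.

[ɣokofuv]

/ø/ harmonizes with /u/ ([+back]) → [o]
/ø/ harmonizes with /u/ ([+back]) → [o]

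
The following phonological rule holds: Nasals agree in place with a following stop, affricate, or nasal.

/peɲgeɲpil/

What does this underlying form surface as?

/ɲ/ before /g/ (velar) → [ŋ]
/ɲ/ before /p/ (labial) → [m]

[peŋgempil]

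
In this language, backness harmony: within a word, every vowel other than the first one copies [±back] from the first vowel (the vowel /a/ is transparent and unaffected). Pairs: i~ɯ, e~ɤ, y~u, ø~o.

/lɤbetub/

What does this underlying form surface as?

/e/ harmonizes with /ɤ/ ([+back]) → [ɤ]

[lɤbɤtub]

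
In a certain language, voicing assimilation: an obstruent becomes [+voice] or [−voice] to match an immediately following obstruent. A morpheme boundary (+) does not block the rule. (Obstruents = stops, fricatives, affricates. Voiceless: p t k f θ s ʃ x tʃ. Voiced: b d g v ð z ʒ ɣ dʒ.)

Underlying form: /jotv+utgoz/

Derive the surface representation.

[jodv+udgoz]

/t/ before /v/ (voiced) → [d]
/t/ before /g/ (voiced) → [d]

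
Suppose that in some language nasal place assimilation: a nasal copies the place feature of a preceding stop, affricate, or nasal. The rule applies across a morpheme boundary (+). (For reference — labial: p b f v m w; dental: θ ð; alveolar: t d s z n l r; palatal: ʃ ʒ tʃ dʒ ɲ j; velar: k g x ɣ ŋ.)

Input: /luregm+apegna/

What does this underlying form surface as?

[luregŋ+apegŋa]

/m/ after /g/ (velar) → [ŋ]
/n/ after /g/ (velar) → [ŋ]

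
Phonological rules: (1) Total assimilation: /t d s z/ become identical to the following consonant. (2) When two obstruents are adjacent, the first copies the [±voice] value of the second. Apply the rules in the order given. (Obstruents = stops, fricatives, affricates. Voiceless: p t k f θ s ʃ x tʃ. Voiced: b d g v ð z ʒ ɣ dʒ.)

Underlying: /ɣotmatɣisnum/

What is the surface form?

Rule 1: /t/ before /m/ → [m] (total assimilation)
Rule 1: /t/ before /ɣ/ → [ɣ] (total assimilation)
Rule 1: /s/ before /n/ → [n] (total assimilation)
After rule 1: ɣommaɣɣinnum
Rule 2: no segment meets the rule's conditions; no change.

[ɣommaɣɣinnum]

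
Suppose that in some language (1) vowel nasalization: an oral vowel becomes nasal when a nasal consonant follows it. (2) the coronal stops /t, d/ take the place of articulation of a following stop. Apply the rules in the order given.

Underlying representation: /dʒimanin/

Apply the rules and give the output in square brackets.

[dʒĩmãnĩn]

Rule 1: /i/ before nasal /m/ → [ĩ]
Rule 1: /a/ before nasal /n/ → [ã]
Rule 1: /i/ before nasal /n/ → [ĩ]
After rule 1: dʒĩmãnĩn
Rule 2: no segment meets the rule's conditions; no change.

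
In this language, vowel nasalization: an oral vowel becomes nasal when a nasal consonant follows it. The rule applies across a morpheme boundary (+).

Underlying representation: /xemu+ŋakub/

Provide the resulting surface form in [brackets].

/e/ before nasal /m/ → [ẽ]
/u/ before nasal /ŋ/ → [ũ]

[xẽmũ+ŋakub]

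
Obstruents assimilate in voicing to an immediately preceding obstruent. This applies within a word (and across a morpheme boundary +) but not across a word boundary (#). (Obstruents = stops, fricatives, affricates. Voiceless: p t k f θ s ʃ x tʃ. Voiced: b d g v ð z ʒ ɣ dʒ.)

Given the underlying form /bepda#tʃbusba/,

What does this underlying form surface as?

/d/ after /p/ (voiceless) → [t]
/b/ after /tʃ/ (voiceless) → [p]
/b/ after /s/ (voiceless) → [p]

[bepta#tʃpuspa]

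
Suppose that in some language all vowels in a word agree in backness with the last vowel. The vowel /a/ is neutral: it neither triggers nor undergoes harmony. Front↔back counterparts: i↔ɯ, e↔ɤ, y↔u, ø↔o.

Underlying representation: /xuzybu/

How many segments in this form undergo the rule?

1

/y/ harmonizes with /u/ ([+back]) → [u]
1 segment changes.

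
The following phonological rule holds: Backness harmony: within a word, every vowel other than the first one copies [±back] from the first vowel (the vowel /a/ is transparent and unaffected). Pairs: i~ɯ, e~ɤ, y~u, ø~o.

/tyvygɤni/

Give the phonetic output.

/ɤ/ harmonizes with /y/ ([-back]) → [e]

[tyvygeni]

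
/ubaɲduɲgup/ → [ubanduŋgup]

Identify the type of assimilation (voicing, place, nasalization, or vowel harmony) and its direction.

place assimilation, regressive

/ɲ/→[n] /ɲ/→[ŋ].
Each target copies a feature from the following segment, so the direction is regressive.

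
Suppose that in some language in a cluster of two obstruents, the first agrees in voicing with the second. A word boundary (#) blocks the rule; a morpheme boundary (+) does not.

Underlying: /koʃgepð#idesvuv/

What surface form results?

[koʒgebð#idezvuv]

/ʃ/ before /g/ (voiced) → [ʒ]
/p/ before /ð/ (voiced) → [b]
/s/ before /v/ (voiced) → [z]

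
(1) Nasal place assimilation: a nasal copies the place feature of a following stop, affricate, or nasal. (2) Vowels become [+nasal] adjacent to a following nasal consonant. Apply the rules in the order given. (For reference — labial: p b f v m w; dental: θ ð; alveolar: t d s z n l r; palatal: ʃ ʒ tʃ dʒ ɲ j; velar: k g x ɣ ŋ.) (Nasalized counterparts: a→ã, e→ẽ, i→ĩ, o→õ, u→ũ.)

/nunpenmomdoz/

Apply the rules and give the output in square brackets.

Rule 1: /n/ before /p/ (labial) → [m]
Rule 1: /n/ before /m/ (labial) → [m]
Rule 1: /m/ before /d/ (alveolar) → [n]
After rule 1: numpemmondoz
Rule 2: /u/ before nasal /m/ → [ũ]
Rule 2: /e/ before nasal /m/ → [ẽ]
Rule 2: /o/ before nasal /n/ → [õ]

[nũmpẽmmõndoz]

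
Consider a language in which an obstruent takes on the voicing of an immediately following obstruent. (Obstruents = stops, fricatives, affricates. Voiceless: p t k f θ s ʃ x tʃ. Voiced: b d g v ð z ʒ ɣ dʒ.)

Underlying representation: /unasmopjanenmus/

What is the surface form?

no segment meets the rule's conditions; no change.

[unasmopjanenmus]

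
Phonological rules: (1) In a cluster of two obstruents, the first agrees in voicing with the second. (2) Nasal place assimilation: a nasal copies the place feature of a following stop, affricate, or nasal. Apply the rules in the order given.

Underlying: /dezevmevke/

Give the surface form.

Rule 1: /v/ before /k/ (voiceless) → [f]
After rule 1: dezevmefke
Rule 2: no segment meets the rule's conditions; no change.

[dezevmefke]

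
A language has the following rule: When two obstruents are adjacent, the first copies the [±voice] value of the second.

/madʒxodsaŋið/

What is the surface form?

[matʃxotsaŋið]

/dʒ/ before /x/ (voiceless) → [tʃ]
/d/ before /s/ (voiceless) → [t]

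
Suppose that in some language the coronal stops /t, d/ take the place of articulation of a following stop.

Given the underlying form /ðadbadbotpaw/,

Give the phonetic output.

/d/ before /b/ (labial) → [b]
/d/ before /b/ (labial) → [b]
/t/ before /p/ (labial) → [p]

[ðabbabboppaw]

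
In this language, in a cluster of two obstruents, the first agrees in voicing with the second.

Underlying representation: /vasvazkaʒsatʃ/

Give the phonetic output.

/s/ before /v/ (voiced) → [z]
/z/ before /k/ (voiceless) → [s]
/ʒ/ before /s/ (voiceless) → [ʃ]

[vazvaskaʃsatʃ]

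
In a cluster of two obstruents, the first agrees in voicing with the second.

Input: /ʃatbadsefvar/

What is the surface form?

[ʃadbatsevvar]

/t/ before /b/ (voiced) → [d]
/d/ before /s/ (voiceless) → [t]
/f/ before /v/ (voiced) → [v]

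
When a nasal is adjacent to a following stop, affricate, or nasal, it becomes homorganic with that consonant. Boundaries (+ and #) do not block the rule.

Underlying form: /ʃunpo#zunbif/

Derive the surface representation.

[ʃumpo#zumbif]

/n/ before /p/ (labial) → [m]
/n/ before /b/ (labial) → [m]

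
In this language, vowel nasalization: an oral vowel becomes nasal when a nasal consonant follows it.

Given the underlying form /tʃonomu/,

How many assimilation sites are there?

/o/ before nasal /n/ → [õ]
/o/ before nasal /m/ → [õ]
2 segments change.

2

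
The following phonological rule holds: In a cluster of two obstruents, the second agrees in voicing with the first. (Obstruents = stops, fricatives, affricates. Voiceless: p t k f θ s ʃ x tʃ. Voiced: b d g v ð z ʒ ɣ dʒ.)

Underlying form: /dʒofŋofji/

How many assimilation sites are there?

0

No segment meets the rule's conditions.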